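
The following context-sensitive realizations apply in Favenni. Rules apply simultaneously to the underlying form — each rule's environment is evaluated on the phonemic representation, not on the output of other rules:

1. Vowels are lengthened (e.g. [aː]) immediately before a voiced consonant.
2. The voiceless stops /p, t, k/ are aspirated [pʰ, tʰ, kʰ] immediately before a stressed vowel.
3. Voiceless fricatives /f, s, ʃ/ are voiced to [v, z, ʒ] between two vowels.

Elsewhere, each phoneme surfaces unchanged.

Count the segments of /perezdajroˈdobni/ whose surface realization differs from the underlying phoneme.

Segments that undergo a rule: /e/ → [eː] (rule 1); /e/ → [eː] (rule 1); /a/ → [aː] (rule 1); /o/ → [oː] (rule 1); /o/ → [oː] (rule 1).
All other segments surface unchanged.

5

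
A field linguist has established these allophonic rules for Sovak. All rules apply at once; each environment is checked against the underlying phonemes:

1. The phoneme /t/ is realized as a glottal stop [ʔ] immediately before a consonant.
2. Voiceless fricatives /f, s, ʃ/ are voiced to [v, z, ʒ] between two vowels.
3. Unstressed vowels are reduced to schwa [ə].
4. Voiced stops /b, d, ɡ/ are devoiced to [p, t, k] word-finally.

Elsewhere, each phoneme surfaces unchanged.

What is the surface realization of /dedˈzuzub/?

/d/ (word-initial) fails the environment for rule 4, so it stays [d].
/e/ meets the environment for rule 3 (in an unstressed syllable) → [ə].
/d/ (between /e/ and /z/): rule 4 targets it, but not word-finally → unchanged [d].
/u/ — between /z/ and /z/; rule 3 does not apply here → [u].
/u/ — between /z/ and /b/, in an unstressed syllable — surfaces as [ə] (rule 3).
/b/ — word-final, word-finally — surfaces as [p] (rule 4).

[dədˈzuzəp]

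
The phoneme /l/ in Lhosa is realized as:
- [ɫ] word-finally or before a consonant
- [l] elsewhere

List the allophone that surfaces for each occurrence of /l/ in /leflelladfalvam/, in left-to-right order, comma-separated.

Occurrence 1 (position 1): no conditioning environment matches → elsewhere allophone [l].
Occurrence 2 (position 4): no conditioning environment matches → elsewhere allophone [l].
Occurrence 3 (position 6): word-finally or before a consonant → [ɫ].
Occurrence 4 (position 7): no conditioning environment matches → elsewhere allophone [l].
Occurrence 5 (position 12): word-finally or before a consonant → [ɫ].

[l], [l], [ɫ], [l], [ɫ]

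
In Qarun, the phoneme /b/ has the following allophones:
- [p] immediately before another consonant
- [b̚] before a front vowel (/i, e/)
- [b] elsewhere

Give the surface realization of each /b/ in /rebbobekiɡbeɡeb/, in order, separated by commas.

Occurrence 1 (position 3): immediately before another consonant → [p].
Occurrence 2 (position 4): no conditioning environment matches → elsewhere allophone [b].
Occurrence 3 (position 6): before a front vowel (/i, e/) → [b̚].
Occurrence 4 (position 11): before a front vowel (/i, e/) → [b̚].
Occurrence 5 (position 15): no conditioning environment matches → elsewhere allophone [b].

[p], [b], [b̚], [b̚], [b]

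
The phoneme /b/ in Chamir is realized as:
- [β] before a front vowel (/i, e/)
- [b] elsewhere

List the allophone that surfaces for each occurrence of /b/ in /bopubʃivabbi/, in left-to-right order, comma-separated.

[b], [b], [b], [β]

Occurrence 1 (position 1): no conditioning environment matches → elsewhere allophone [b].
Occurrence 2 (position 5): no conditioning environment matches → elsewhere allophone [b].
Occurrence 3 (position 10): no conditioning environment matches → elsewhere allophone [b].
Occurrence 4 (position 11): before a front vowel (/i, e/) → [β].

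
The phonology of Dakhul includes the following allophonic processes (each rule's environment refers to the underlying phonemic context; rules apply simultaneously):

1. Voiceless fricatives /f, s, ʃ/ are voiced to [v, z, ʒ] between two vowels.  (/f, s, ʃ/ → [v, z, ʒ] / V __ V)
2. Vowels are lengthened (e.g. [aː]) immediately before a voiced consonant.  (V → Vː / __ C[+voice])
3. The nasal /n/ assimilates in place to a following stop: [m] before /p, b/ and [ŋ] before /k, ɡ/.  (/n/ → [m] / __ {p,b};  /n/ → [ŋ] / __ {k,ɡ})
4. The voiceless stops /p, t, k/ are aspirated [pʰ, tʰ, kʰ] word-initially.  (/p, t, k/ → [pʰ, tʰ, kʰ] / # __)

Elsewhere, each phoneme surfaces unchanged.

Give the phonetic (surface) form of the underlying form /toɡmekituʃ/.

[tʰoːɡmekituʃ]

/t/ — word-initial, word-initially — surfaces as [tʰ] (rule 4).
/o/ (between /t/ and /ɡ/): before a voiced consonant, so rule 2 applies → [oː].
/ɡ/ (between /o/ and /m/): no rule targets it → [ɡ].
/m/ — not in any rule's target class → [m].
/e/ (between /m/ and /k/): rule 2 targets it, but not before a voiced consonant → unchanged [e].
/k/ (between /e/ and /i/): rule 4 targets it, but not word-initially → unchanged [k].
/i/ (between /k/ and /t/) fails the environment for rule 2, so it stays [i].
/t/ — between /i/ and /u/; rule 4 does not apply here → [t].
/u/ (between /t/ and /ʃ/) is in the target of rule 2 but the environment (before a voiced consonant) is not met → [u].
/ʃ/ (word-final): rule 1 targets it, but not between two vowels → unchanged [ʃ].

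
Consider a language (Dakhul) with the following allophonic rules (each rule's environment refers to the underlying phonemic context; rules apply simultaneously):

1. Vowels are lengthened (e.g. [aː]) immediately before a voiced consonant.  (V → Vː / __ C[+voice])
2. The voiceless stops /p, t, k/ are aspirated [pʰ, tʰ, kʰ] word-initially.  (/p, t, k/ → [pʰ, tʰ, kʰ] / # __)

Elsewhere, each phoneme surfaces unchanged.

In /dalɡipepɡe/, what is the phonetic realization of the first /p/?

/p/ (between /i/ and /e/) fails the environment for rule 2, so it stays [p].

[p]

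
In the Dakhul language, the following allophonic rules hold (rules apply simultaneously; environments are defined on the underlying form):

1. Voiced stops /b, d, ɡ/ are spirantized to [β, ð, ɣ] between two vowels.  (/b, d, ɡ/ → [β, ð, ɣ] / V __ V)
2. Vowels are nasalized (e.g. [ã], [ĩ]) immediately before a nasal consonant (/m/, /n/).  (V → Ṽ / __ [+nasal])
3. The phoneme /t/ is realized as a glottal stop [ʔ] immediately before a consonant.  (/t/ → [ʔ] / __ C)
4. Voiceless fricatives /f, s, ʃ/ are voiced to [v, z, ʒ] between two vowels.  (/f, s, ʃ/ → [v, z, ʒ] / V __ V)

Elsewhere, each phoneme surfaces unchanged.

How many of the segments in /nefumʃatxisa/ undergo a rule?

Segments that undergo a rule: /f/ → [v] (rule 4); /u/ → [ũ] (rule 2); /t/ → [ʔ] (rule 3); /s/ → [z] (rule 4).
All other segments surface unchanged.

4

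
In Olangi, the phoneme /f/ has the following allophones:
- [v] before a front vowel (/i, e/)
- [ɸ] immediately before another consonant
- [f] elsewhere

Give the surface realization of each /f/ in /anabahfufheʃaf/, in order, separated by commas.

[f], [ɸ], [f]

Occurrence 1 (position 7): no conditioning environment matches → elsewhere allophone [f].
Occurrence 2 (position 9): immediately before another consonant → [ɸ].
Occurrence 3 (position 14): no conditioning environment matches → elsewhere allophone [f].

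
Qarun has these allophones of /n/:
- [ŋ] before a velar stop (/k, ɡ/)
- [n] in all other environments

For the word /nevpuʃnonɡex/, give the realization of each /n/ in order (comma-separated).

[n], [n], [ŋ]

Occurrence 1 (position 1): no conditioning environment matches → elsewhere allophone [n].
Occurrence 2 (position 7): no conditioning environment matches → elsewhere allophone [n].
Occurrence 3 (position 9): before a velar stop → [ŋ].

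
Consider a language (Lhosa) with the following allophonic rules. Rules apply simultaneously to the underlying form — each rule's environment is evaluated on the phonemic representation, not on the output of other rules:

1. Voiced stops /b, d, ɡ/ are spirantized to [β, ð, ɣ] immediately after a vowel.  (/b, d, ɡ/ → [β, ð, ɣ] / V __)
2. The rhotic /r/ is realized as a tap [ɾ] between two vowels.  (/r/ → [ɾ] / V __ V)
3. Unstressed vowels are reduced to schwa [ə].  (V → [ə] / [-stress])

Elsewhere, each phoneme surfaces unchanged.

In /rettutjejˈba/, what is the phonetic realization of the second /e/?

/e/ (between /j/ and /j/) occurs in an unstressed syllable → [ə] by rule 3.

[ə]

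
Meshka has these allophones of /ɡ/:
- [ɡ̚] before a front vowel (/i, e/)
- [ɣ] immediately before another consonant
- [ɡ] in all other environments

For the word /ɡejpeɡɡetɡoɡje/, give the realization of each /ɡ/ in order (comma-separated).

Occurrence 1 (position 1): before a front vowel (/i, e/) → [ɡ̚].
Occurrence 2 (position 6): immediately before another consonant → [ɣ].
Occurrence 3 (position 7): before a front vowel (/i, e/) → [ɡ̚].
Occurrence 4 (position 10): no conditioning environment matches → elsewhere allophone [ɡ].
Occurrence 5 (position 12): immediately before another consonant → [ɣ].

[ɡ̚], [ɣ], [ɡ̚], [ɡ], [ɣ]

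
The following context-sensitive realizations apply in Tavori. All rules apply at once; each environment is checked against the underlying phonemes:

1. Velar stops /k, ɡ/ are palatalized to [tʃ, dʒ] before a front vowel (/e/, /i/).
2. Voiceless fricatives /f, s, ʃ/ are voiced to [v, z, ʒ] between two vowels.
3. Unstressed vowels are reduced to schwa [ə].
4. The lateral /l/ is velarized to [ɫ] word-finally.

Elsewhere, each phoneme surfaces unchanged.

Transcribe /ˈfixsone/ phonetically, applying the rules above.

[ˈfixsənə]

/f/ (word-initial) is in the target of rule 2 but the environment (between two vowels) is not met → [f].
/i/ — between /f/ and /x/; rule 3 does not apply here → [i].
/s/ — between /x/ and /o/; rule 2 does not apply here → [s].
/o/ meets the environment for rule 3 (in an unstressed syllable) → [ə].
/e/ — word-final, in an unstressed syllable — surfaces as [ə] (rule 3).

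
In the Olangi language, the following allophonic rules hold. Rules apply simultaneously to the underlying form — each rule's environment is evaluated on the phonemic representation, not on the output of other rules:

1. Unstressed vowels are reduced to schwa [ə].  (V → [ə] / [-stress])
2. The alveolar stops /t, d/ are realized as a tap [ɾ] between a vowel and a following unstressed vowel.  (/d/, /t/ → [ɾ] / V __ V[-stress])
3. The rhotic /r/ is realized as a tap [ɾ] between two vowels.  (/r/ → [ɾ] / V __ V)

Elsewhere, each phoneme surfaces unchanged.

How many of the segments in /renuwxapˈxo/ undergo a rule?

3

Segments that undergo a rule: /e/ → [ə] (rule 1); /u/ → [ə] (rule 1); /a/ → [ə] (rule 1).
All other segments surface unchanged.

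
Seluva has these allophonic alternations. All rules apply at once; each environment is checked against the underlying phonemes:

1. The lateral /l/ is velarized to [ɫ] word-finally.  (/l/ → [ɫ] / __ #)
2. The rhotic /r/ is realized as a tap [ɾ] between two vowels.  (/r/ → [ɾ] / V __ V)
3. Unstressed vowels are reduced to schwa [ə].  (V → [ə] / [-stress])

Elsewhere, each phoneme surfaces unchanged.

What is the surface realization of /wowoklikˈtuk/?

[wəwəkləkˈtuk]

/w/ (word-initial) is unaffected → [w].
/o/ meets the environment for rule 3 (in an unstressed syllable) → [ə].
/w/ stays [w].
/o/ meets the environment for rule 3 (in an unstressed syllable) → [ə].
/k/ stays [k].
/l/ (between /k/ and /i/) fails the environment for rule 1, so it stays [l].
/i/ — between /l/ and /k/, in an unstressed syllable — surfaces as [ə] (rule 3).
/k/ stays [k].
/t/ stays [t].
/u/ (between /t/ and /k/) is in the target of rule 3 but the environment (in an unstressed syllable) is not met → [u].
/k/ — not in any rule's target class → [k].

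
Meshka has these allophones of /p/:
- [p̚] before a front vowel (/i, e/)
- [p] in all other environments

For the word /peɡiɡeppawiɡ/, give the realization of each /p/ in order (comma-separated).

Occurrence 1 (position 1): before a front vowel (/i, e/) → [p̚].
Occurrence 2 (position 7): no conditioning environment matches → elsewhere allophone [p].
Occurrence 3 (position 8): no conditioning environment matches → elsewhere allophone [p].

[p̚], [p], [p]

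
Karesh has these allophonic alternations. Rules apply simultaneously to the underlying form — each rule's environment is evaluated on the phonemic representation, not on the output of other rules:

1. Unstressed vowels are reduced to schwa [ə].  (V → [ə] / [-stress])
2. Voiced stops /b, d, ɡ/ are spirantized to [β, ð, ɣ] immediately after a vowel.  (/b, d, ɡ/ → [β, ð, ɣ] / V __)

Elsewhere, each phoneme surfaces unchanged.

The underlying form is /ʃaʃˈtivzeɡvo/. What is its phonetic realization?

[ʃəʃˈtivzəɣvə]

/ʃ/ stays [ʃ].
/a/ meets the environment for rule 1 (in an unstressed syllable) → [ə].
/ʃ/ (between /a/ and /t/) is unaffected → [ʃ].
/t/ (between /ʃ/ and /i/) is unaffected → [t].
/i/ — between /t/ and /v/; rule 1 does not apply here → [i].
/v/ (between /i/ and /z/) is unaffected → [v].
/z/ — not in any rule's target class → [z].
/e/ — between /z/ and /ɡ/, in an unstressed syllable — surfaces as [ə] (rule 1).
Rule 2 applies to /ɡ/ (between /e/ and /v/: immediately after a vowel) → [ɣ].
/v/ — not in any rule's target class → [v].
Rule 1 applies to /o/ (word-final: in an unstressed syllable) → [ə].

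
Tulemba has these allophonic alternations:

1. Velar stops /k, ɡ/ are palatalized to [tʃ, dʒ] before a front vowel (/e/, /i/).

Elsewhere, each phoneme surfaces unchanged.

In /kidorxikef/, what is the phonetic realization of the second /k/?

[tʃ]

/k/ — between /i/ and /e/, before a front vowel — surfaces as [tʃ] (rule 1).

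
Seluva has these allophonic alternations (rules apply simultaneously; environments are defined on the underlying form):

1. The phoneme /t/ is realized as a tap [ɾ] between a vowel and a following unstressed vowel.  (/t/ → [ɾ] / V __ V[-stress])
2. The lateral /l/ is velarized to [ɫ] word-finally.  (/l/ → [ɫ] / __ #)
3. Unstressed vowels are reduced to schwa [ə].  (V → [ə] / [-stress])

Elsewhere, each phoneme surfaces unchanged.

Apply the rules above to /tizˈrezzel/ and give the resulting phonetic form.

[təzˈrezzəɫ]

/t/ (word-initial): rule 1 targets it, but not between a vowel and a following unstressed vowel → unchanged [t].
/i/ — between /t/ and /z/, in an unstressed syllable — surfaces as [ə] (rule 3).
/e/ (between /r/ and /z/) is in the target of rule 3 but the environment (in an unstressed syllable) is not met → [e].
Rule 3 applies to /e/ (between /z/ and /l/: in an unstressed syllable) → [ə].
/l/ meets the environment for rule 2 (word-finally) → [ɫ].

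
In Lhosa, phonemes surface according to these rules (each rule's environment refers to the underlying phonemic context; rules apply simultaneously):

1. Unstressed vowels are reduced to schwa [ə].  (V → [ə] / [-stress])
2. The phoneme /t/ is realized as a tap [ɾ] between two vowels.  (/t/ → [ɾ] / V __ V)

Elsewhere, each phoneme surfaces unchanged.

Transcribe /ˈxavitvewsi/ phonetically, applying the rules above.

[ˈxavətvəwsə]

/x/ stays [x].
/a/ — between /x/ and /v/; rule 1 does not apply here → [a].
/v/ — not in any rule's target class → [v].
/i/ (between /v/ and /t/): in an unstressed syllable, so rule 1 applies → [ə].
/t/ (between /i/ and /v/): rule 2 targets it, but not between two vowels → unchanged [t].
/v/ (between /t/ and /e/) is unaffected → [v].
/e/ meets the environment for rule 1 (in an unstressed syllable) → [ə].
/w/ stays [w].
/s/ — not in any rule's target class → [s].
/i/ (word-final): in an unstressed syllable, so rule 1 applies → [ə].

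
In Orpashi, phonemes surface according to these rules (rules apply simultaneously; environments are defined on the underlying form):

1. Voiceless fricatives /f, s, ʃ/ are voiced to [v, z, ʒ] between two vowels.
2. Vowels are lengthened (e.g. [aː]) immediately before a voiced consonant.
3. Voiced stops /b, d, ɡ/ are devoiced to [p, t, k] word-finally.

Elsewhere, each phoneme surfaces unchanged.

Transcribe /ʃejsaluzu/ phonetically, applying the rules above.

/ʃ/ — word-initial; rule 1 does not apply here → [ʃ].
/e/ (between /ʃ/ and /j/): before a voiced consonant, so rule 2 applies → [eː].
/s/ — between /j/ and /a/; rule 1 does not apply here → [s].
/a/ meets the environment for rule 2 (before a voiced consonant) → [aː].
/u/ meets the environment for rule 2 (before a voiced consonant) → [uː].
/u/ — word-final; rule 2 does not apply here → [u].

[ʃeːjsaːluːzu]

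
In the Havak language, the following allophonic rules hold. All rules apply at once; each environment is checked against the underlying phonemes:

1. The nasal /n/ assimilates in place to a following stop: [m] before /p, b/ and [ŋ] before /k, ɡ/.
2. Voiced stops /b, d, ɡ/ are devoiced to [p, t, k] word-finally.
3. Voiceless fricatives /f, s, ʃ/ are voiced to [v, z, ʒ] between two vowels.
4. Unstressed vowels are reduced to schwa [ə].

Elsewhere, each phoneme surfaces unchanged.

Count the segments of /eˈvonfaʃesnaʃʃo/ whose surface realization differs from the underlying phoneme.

Segments that undergo a rule: /e/ → [ə] (rule 4); /a/ → [ə] (rule 4); /ʃ/ → [ʒ] (rule 3); /e/ → [ə] (rule 4); /a/ → [ə] (rule 4); /o/ → [ə] (rule 4).
All other segments surface unchanged.

6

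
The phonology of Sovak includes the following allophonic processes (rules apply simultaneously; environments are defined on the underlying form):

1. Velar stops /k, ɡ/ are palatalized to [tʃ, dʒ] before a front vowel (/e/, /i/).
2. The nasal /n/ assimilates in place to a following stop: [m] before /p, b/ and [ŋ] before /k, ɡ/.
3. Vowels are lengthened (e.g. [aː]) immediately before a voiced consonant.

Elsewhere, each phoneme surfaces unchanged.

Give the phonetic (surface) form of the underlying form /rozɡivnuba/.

[roːzdʒiːvnuːba]

/r/ (word-initial): no rule targets it → [r].
/o/ (between /r/ and /z/): before a voiced consonant, so rule 3 applies → [oː].
/z/ stays [z].
/ɡ/ (between /z/ and /i/) occurs before a front vowel → [dʒ] by rule 1.
Rule 3 applies to /i/ (between /ɡ/ and /v/: before a voiced consonant) → [iː].
/v/ (between /i/ and /n/) is unaffected → [v].
/n/ (between /v/ and /u/) fails the environment for rule 2, so it stays [n].
/u/ meets the environment for rule 3 (before a voiced consonant) → [uː].
/b/ — not in any rule's target class → [b].
/a/ — word-final; rule 3 does not apply here → [a].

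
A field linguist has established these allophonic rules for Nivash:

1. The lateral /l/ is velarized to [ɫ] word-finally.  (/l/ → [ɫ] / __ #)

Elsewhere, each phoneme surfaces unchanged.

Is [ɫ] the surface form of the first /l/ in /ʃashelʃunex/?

/l/ (between /e/ and /ʃ/) is in the target of rule 1 but the environment (word-finally) is not met → [l].
The actual realization is [l], not [ɫ].

No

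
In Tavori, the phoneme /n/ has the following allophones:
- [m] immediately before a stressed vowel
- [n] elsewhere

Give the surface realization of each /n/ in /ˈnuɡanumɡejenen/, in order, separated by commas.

Occurrence 1 (position 1): immediately before a stressed vowel → [m].
Occurrence 2 (position 5): no conditioning environment matches → elsewhere allophone [n].
Occurrence 3 (position 12): no conditioning environment matches → elsewhere allophone [n].
Occurrence 4 (position 14): no conditioning environment matches → elsewhere allophone [n].

[m], [n], [n], [n]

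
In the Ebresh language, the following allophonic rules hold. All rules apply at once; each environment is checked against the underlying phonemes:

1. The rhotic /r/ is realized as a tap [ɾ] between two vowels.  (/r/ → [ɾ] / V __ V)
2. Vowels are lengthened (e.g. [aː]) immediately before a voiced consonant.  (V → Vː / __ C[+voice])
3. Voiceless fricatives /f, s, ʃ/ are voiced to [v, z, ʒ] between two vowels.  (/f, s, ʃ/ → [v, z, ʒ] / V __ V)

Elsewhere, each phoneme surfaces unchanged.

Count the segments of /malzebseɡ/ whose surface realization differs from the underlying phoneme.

3

Segments that undergo a rule: /a/ → [aː] (rule 2); /e/ → [eː] (rule 2); /e/ → [eː] (rule 2).
All other segments surface unchanged.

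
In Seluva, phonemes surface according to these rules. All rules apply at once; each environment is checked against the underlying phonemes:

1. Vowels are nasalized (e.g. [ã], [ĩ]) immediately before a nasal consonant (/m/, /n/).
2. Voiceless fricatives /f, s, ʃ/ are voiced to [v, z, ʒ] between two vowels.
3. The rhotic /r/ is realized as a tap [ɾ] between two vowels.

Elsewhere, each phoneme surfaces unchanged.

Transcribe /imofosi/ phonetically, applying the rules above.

Rule 1 applies to /i/ (word-initial: before a nasal consonant) → [ĩ].
/o/ — between /m/ and /f/; rule 1 does not apply here → [o].
Rule 2 applies to /f/ (between /o/ and /o/: between two vowels) → [v].
/o/ (between /f/ and /s/) is in the target of rule 1 but the environment (before a nasal consonant) is not met → [o].
/s/ — between /o/ and /i/, between two vowels — surfaces as [z] (rule 2).
/i/ (word-final) fails the environment for rule 1, so it stays [i].

[ĩmovozi]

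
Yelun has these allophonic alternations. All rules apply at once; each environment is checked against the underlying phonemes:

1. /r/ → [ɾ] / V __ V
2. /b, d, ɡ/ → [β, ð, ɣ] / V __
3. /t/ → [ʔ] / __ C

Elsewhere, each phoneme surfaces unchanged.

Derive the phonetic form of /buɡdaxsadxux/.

/b/ — word-initial; rule 2 does not apply here → [b].
/u/ stays [u].
/ɡ/ (between /u/ and /d/): immediately after a vowel, so rule 2 applies → [ɣ].
/d/ (between /ɡ/ and /a/) fails the environment for rule 2, so it stays [d].
/a/ stays [a].
/x/ stays [x].
/s/ (between /x/ and /a/) is unaffected → [s].
/a/ stays [a].
/d/ (between /a/ and /x/) occurs immediately after a vowel → [ð] by rule 2.
/x/ (between /d/ and /u/): no rule targets it → [x].
/u/ stays [u].
/x/ (word-final): no rule targets it → [x].

[buɣdaxsaðxux]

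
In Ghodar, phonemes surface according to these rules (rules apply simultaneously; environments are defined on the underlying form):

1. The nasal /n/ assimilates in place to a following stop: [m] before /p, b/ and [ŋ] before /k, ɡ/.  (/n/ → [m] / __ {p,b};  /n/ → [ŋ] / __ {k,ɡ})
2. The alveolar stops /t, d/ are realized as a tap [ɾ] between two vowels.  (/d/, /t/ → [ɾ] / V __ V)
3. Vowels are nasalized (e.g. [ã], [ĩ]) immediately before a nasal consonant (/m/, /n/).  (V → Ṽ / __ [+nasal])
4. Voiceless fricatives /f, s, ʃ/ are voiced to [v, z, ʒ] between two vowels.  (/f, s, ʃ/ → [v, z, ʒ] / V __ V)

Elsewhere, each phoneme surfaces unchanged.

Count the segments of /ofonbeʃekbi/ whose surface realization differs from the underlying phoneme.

Segments that undergo a rule: /f/ → [v] (rule 4); /o/ → [õ] (rule 3); /n/ → [m] (rule 1); /ʃ/ → [ʒ] (rule 4).
All other segments surface unchanged.

4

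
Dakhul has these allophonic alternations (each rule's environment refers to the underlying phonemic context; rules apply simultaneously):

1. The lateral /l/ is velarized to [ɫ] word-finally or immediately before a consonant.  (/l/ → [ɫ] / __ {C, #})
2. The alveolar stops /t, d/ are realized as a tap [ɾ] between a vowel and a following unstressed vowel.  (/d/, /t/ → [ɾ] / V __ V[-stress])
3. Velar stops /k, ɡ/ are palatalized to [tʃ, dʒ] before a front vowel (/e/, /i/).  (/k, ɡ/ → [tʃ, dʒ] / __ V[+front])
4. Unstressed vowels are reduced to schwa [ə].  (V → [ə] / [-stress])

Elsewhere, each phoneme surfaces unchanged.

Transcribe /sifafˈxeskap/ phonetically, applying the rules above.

/s/ — not in any rule's target class → [s].
/i/ meets the environment for rule 4 (in an unstressed syllable) → [ə].
/f/ (between /i/ and /a/): no rule targets it → [f].
/a/ (between /f/ and /f/) occurs in an unstressed syllable → [ə] by rule 4.
/f/ (between /a/ and /x/): no rule targets it → [f].
/x/ (between /f/ and /e/) is unaffected → [x].
/e/ (between /x/ and /s/) is in the target of rule 4 but the environment (in an unstressed syllable) is not met → [e].
/s/ stays [s].
/k/ — between /s/ and /a/; rule 3 does not apply here → [k].
Rule 4 applies to /a/ (between /k/ and /p/: in an unstressed syllable) → [ə].
/p/ stays [p].

[səfəfˈxeskəp]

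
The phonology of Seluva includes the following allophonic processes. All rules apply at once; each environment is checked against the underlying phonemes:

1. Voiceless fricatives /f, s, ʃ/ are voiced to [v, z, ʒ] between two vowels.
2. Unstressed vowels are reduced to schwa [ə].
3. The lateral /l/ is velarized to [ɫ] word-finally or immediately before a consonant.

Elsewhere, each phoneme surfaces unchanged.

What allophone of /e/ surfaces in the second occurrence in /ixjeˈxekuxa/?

[e]

/e/ (between /x/ and /k/): rule 2 targets it, but not in an unstressed syllable → unchanged [e].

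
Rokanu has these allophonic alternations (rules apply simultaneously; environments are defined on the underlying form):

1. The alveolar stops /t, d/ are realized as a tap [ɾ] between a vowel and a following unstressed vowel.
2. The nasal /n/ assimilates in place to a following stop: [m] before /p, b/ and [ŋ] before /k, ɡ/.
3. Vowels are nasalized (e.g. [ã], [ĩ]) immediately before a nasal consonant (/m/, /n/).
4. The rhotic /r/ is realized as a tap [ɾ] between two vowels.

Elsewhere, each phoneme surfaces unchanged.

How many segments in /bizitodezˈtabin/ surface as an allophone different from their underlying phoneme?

Segments that undergo a rule: /t/ → [ɾ] (rule 1); /d/ → [ɾ] (rule 1); /i/ → [ĩ] (rule 3).
All other segments surface unchanged.

3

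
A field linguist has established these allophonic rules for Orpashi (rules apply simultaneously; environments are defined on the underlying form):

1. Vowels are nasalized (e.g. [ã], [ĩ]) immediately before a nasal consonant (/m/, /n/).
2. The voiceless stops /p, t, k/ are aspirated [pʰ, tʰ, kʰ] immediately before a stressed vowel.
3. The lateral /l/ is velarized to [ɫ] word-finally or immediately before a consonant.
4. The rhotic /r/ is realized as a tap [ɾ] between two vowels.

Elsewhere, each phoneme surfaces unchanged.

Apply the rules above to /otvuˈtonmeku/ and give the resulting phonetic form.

[otvuˈtʰõnmeku]

/o/ (word-initial): rule 1 targets it, but not before a nasal consonant → unchanged [o].
/t/ (between /o/ and /v/) fails the environment for rule 2, so it stays [t].
/v/ — not in any rule's target class → [v].
/u/ (between /v/ and /t/) is in the target of rule 1 but the environment (before a nasal consonant) is not met → [u].
Rule 2 applies to /t/ (between /u/ and /o/: immediately before a stressed vowel) → [tʰ].
/o/ meets the environment for rule 1 (before a nasal consonant) → [õ].
/n/ stays [n].
/m/ (between /n/ and /e/): no rule targets it → [m].
/e/ — between /m/ and /k/; rule 1 does not apply here → [e].
/k/ — between /e/ and /u/; rule 2 does not apply here → [k].
/u/ (word-final) fails the environment for rule 1, so it stays [u].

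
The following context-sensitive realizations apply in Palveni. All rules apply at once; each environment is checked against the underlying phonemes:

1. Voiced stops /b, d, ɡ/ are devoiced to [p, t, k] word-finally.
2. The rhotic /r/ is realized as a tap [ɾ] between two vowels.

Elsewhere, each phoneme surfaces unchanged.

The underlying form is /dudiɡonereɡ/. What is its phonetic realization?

[dudiɡoneɾek]

/d/ (word-initial): rule 1 targets it, but not word-finally → unchanged [d].
/u/ — not in any rule's target class → [u].
/d/ (between /u/ and /i/) is in the target of rule 1 but the environment (word-finally) is not met → [d].
/i/ (between /d/ and /ɡ/) is unaffected → [i].
/ɡ/ — between /i/ and /o/; rule 1 does not apply here → [ɡ].
/o/ (between /ɡ/ and /n/) is unaffected → [o].
/n/ — not in any rule's target class → [n].
/e/ stays [e].
/r/ — between /e/ and /e/, between two vowels — surfaces as [ɾ] (rule 2).
/e/ stays [e].
/ɡ/ (word-final): word-finally, so rule 1 applies → [k].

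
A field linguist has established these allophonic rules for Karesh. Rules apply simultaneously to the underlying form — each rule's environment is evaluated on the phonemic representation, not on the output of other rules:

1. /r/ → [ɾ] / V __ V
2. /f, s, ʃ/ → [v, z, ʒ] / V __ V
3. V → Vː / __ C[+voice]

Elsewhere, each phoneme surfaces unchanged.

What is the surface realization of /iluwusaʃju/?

/i/ — word-initial, before a voiced consonant — surfaces as [iː] (rule 3).
/u/ (between /l/ and /w/): before a voiced consonant, so rule 3 applies → [uː].
/u/ (between /w/ and /s/) fails the environment for rule 3, so it stays [u].
Rule 2 applies to /s/ (between /u/ and /a/: between two vowels) → [z].
/a/ (between /s/ and /ʃ/) is in the target of rule 3 but the environment (before a voiced consonant) is not met → [a].
/ʃ/ (between /a/ and /j/) fails the environment for rule 2, so it stays [ʃ].
/u/ (word-final) is in the target of rule 3 but the environment (before a voiced consonant) is not met → [u].

[iːluːwuzaʃju]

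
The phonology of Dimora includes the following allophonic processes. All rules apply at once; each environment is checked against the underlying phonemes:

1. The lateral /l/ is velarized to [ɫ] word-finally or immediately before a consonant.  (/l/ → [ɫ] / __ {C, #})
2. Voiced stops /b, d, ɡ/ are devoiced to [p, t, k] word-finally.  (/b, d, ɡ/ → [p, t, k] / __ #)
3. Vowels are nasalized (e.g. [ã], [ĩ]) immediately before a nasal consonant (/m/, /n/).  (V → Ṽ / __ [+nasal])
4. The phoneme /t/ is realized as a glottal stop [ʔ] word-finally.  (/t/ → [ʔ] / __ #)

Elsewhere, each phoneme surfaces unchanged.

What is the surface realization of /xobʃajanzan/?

[xobʃajãnzãn]

/x/ stays [x].
/o/ — between /x/ and /b/; rule 3 does not apply here → [o].
/b/ — between /o/ and /ʃ/; rule 2 does not apply here → [b].
/ʃ/ (between /b/ and /a/): no rule targets it → [ʃ].
/a/ (between /ʃ/ and /j/): rule 3 targets it, but not before a nasal consonant → unchanged [a].
/j/ — not in any rule's target class → [j].
/a/ — between /j/ and /n/, before a nasal consonant — surfaces as [ã] (rule 3).
/n/ stays [n].
/z/ stays [z].
/a/ (between /z/ and /n/): before a nasal consonant, so rule 3 applies → [ã].
/n/ — not in any rule's target class → [n].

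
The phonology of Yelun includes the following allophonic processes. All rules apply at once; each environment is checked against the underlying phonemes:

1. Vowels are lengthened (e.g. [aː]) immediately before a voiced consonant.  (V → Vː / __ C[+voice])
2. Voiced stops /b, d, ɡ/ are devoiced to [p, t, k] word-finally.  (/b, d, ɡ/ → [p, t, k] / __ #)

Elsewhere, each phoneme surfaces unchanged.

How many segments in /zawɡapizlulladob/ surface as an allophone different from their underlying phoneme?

Segments that undergo a rule: /a/ → [aː] (rule 1); /i/ → [iː] (rule 1); /u/ → [uː] (rule 1); /a/ → [aː] (rule 1); /o/ → [oː] (rule 1); /b/ → [p] (rule 2).
All other segments surface unchanged.

6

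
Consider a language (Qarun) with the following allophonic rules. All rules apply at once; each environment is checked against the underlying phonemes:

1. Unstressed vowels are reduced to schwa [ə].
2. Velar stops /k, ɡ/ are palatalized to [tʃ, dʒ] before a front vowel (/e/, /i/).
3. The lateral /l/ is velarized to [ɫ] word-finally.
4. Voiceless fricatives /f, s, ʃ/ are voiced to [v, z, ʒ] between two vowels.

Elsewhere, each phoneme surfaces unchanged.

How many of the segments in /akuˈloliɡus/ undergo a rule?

4

Segments that undergo a rule: /a/ → [ə] (rule 1); /u/ → [ə] (rule 1); /i/ → [ə] (rule 1); /u/ → [ə] (rule 1).
All other segments surface unchanged.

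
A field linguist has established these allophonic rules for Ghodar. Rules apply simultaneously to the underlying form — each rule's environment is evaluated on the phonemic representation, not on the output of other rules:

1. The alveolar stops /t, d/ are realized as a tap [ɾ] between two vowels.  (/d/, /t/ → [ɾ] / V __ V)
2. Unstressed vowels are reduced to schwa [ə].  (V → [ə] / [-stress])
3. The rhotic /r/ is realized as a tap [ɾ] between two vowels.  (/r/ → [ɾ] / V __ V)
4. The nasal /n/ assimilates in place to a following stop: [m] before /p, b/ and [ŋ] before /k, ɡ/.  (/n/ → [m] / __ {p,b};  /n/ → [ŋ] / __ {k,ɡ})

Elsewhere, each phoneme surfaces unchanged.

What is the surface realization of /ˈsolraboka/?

/o/ (between /s/ and /l/) is in the target of rule 2 but the environment (in an unstressed syllable) is not met → [o].
/r/ (between /l/ and /a/): rule 3 targets it, but not between two vowels → unchanged [r].
Rule 2 applies to /a/ (between /r/ and /b/: in an unstressed syllable) → [ə].
/o/ — between /b/ and /k/, in an unstressed syllable — surfaces as [ə] (rule 2).
Rule 2 applies to /a/ (word-final: in an unstressed syllable) → [ə].

[ˈsolrəbəkə]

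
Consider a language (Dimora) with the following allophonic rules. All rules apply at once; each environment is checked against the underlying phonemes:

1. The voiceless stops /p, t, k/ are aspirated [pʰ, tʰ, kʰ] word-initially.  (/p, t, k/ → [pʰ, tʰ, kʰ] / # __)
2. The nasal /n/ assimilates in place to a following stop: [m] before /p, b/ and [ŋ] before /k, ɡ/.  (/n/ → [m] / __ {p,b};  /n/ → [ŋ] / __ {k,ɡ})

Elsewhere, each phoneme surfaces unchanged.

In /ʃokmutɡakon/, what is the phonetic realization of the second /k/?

/k/ (between /a/ and /o/): rule 1 targets it, but not word-initially → unchanged [k].

[k]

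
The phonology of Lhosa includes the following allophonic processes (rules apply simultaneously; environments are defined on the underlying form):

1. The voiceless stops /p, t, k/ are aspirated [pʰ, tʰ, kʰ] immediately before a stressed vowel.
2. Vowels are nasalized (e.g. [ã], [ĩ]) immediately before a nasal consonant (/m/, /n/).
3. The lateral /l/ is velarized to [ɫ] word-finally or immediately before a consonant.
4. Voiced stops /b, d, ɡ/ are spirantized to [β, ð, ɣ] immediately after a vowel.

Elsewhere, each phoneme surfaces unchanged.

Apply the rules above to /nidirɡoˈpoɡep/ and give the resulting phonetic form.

/n/ — not in any rule's target class → [n].
/i/ — between /n/ and /d/; rule 2 does not apply here → [i].
/d/ (between /i/ and /i/): immediately after a vowel, so rule 4 applies → [ð].
/i/ (between /d/ and /r/): rule 2 targets it, but not before a nasal consonant → unchanged [i].
/r/ (between /i/ and /ɡ/) is unaffected → [r].
/ɡ/ (between /r/ and /o/) is in the target of rule 4 but the environment (immediately after a vowel) is not met → [ɡ].
/o/ — between /ɡ/ and /p/; rule 2 does not apply here → [o].
/p/ — between /o/ and /o/, immediately before a stressed vowel — surfaces as [pʰ] (rule 1).
/o/ (between /p/ and /ɡ/) fails the environment for rule 2, so it stays [o].
/ɡ/ (between /o/ and /e/) occurs immediately after a vowel → [ɣ] by rule 4.
/e/ (between /ɡ/ and /p/) fails the environment for rule 2, so it stays [e].
/p/ — word-final; rule 1 does not apply here → [p].

[niðirɡoˈpʰoɣep]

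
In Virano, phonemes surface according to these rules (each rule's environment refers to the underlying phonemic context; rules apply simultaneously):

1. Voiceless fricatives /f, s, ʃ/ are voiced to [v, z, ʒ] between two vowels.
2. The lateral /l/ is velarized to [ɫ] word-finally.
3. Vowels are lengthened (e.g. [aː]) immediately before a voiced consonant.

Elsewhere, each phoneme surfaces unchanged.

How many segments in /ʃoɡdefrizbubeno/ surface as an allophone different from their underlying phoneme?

Segments that undergo a rule: /o/ → [oː] (rule 3); /i/ → [iː] (rule 3); /u/ → [uː] (rule 3); /e/ → [eː] (rule 3).
All other segments surface unchanged.

4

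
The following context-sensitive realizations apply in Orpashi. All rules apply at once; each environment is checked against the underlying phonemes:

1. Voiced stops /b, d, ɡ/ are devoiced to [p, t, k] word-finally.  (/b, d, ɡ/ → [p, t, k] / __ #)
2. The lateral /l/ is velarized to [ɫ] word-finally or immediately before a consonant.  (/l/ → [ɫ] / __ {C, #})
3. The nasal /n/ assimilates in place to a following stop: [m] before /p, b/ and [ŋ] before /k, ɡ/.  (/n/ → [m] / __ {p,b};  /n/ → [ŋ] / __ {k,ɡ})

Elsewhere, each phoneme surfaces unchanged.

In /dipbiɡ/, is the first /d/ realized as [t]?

No

/d/ (word-initial) is in the target of rule 1 but the environment (word-finally) is not met → [d].
The actual realization is [d], not [t].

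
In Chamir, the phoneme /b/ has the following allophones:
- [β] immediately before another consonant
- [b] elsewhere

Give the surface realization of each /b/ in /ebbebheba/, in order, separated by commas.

Occurrence 1 (position 2): immediately before another consonant → [β].
Occurrence 2 (position 3): no conditioning environment matches → elsewhere allophone [b].
Occurrence 3 (position 5): immediately before another consonant → [β].
Occurrence 4 (position 8): no conditioning environment matches → elsewhere allophone [b].

[β], [b], [β], [b]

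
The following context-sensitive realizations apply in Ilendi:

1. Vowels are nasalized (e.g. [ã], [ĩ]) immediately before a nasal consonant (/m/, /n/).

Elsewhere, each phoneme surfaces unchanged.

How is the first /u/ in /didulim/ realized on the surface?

[u]

/u/ — between /d/ and /l/; rule 1 does not apply here → [u].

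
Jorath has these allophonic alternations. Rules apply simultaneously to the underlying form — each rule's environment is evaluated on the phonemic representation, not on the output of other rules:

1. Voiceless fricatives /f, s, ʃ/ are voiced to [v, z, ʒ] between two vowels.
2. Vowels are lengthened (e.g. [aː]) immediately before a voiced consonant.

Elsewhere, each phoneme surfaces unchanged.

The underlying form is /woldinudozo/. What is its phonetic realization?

/w/ (word-initial): no rule targets it → [w].
/o/ meets the environment for rule 2 (before a voiced consonant) → [oː].
/l/ (between /o/ and /d/) is unaffected → [l].
/d/ stays [d].
/i/ meets the environment for rule 2 (before a voiced consonant) → [iː].
/n/ stays [n].
Rule 2 applies to /u/ (between /n/ and /d/: before a voiced consonant) → [uː].
/d/ stays [d].
/o/ meets the environment for rule 2 (before a voiced consonant) → [oː].
/z/ (between /o/ and /o/): no rule targets it → [z].
/o/ — word-final; rule 2 does not apply here → [o].

[woːldiːnuːdoːzo]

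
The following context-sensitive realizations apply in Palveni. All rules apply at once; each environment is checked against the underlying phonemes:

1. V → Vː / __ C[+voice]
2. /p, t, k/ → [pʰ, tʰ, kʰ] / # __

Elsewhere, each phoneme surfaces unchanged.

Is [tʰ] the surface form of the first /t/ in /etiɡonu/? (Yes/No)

/t/ (between /e/ and /i/): rule 2 targets it, but not word-initially → unchanged [t].
The actual realization is [t], not [tʰ].

No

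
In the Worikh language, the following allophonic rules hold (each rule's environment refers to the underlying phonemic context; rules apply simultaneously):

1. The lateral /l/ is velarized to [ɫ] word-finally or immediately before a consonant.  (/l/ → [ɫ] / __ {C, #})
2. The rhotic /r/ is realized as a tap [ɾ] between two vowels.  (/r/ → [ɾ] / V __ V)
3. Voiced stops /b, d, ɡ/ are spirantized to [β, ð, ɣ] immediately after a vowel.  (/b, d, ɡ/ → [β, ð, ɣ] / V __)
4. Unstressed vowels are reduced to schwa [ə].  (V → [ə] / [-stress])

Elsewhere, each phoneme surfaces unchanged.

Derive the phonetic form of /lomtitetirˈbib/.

[ləmtətətərˈbiβ]

/l/ (word-initial) is in the target of rule 1 but the environment (word-finally or immediately before a consonant) is not met → [l].
/o/ meets the environment for rule 4 (in an unstressed syllable) → [ə].
/m/ stays [m].
/t/ (between /m/ and /i/): no rule targets it → [t].
/i/ — between /t/ and /t/, in an unstressed syllable — surfaces as [ə] (rule 4).
/t/ (between /i/ and /e/): no rule targets it → [t].
/e/ — between /t/ and /t/, in an unstressed syllable — surfaces as [ə] (rule 4).
/t/ (between /e/ and /i/) is unaffected → [t].
/i/ meets the environment for rule 4 (in an unstressed syllable) → [ə].
/r/ — between /i/ and /b/; rule 2 does not apply here → [r].
/b/ (between /r/ and /i/) is in the target of rule 3 but the environment (immediately after a vowel) is not met → [b].
/i/ (between /b/ and /b/): rule 4 targets it, but not in an unstressed syllable → unchanged [i].
Rule 3 applies to /b/ (word-final: immediately after a vowel) → [β].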